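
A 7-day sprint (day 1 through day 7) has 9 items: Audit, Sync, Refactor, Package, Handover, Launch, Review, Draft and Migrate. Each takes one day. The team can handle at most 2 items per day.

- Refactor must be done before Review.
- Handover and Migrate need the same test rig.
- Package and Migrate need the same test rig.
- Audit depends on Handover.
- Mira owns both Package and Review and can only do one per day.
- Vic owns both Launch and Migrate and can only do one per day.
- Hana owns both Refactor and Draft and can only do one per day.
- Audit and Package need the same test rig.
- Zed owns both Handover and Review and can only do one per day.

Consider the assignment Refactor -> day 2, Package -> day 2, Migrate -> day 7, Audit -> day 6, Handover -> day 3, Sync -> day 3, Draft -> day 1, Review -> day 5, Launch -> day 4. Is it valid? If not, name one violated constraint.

Audit and Package need the same test rig — holds.
Mira owns both Package and Review and can only do one per day — holds.
Package and Migrate need the same test rig — holds.
Handover and Migrate need the same test rig — holds.
Refactor must be done before Review — holds.
Audit depends on Handover — holds.
Zed owns both Handover and Review and can only do one per day — holds.
Hana owns both Refactor and Draft and can only do one per day — holds.
Vic owns both Launch and Migrate and can only do one per day — holds.
The team can handle at most 2 items per day — holds.

Yes, all constraints hold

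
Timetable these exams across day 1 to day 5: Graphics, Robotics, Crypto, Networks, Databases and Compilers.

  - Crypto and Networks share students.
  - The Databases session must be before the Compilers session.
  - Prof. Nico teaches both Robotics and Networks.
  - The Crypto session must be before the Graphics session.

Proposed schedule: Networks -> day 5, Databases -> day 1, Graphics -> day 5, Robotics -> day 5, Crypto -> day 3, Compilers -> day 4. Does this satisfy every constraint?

No — it violates: Prof. Nico teaches both Robotics and Networks

Crypto and Networks share students — holds.
The Crypto session must be before the Graphics session — holds.
The Databases session must be before the Compilers session — holds.
Prof. Nico teaches both Robotics and Networks — violated.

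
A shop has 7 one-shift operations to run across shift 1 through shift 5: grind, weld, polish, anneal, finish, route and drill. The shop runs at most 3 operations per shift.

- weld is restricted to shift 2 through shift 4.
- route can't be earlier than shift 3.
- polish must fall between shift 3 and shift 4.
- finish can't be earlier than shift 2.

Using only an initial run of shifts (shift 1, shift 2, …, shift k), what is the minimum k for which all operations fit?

With at most 3 per shift and 7 operations, at least 3 shifts are needed.
polish can't be placed before shift 3, so the schedule must run through at least shift 3.
3 works (last occupied shift: shift 3): for example anneal=shift 1, route=shift 3, finish=shift 2, polish=shift 3, grind=shift 1, weld=shift 2, drill=shift 1.

3 shifts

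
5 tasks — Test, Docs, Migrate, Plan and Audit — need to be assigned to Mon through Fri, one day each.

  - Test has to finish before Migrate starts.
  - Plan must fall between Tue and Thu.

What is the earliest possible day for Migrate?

Precedence pushes Migrate to at least Tue.
Migrate at Tue is achievable: Test in Mon, Docs in Mon, Audit in Mon, Migrate in Tue, Plan in Tue.

Tue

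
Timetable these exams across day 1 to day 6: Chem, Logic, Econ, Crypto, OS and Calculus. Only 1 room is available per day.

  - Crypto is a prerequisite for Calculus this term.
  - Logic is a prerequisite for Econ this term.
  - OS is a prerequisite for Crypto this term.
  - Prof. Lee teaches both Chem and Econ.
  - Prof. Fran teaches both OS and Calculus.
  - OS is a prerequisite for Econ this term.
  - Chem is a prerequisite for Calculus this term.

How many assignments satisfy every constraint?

40

Splitting on Chem: it can be day 1 (9), day 2 (9), day 3 (9), day 4 (8), day 5 (5). Listing each branch's schedules as (Logic, Econ, Crypto, OS, Calculus) by day number:
Chem=day 1: (2,4,5,3,6) (2,5,4,3,6) (2,6,4,3,5) (3,4,5,2,6) (3,5,4,2,6) (3,6,4,2,5) (4,5,3,2,6) (4,6,3,2,5) (5,6,3,2,4) — 9.
Chem=day 2: (1,4,5,3,6) (1,5,4,3,6) (1,6,4,3,5) (3,4,5,1,6) (3,5,4,1,6) (3,6,4,1,5) (4,5,3,1,6) (4,6,3,1,5) (5,6,3,1,4) — 9.
Chem=day 3: (1,4,5,2,6) (1,5,4,2,6) (1,6,4,2,5) (2,4,5,1,6) (2,5,4,1,6) (2,6,4,1,5) (4,5,2,1,6) (4,6,2,1,5) (5,6,2,1,4) — 9.
Chem=day 4: (1,3,5,2,6) (1,5,3,2,6) (1,6,3,2,5) (2,3,5,1,6) (2,5,3,1,6) (2,6,3,1,5) (3,5,2,1,6) (3,6,2,1,5) — 8.
Chem=day 5: (1,3,4,2,6) (1,4,3,2,6) (2,3,4,1,6) (2,4,3,1,6) (3,4,2,1,6) — 5.
Summing: 9 + 9 + 9 + 8 + 5 = 40.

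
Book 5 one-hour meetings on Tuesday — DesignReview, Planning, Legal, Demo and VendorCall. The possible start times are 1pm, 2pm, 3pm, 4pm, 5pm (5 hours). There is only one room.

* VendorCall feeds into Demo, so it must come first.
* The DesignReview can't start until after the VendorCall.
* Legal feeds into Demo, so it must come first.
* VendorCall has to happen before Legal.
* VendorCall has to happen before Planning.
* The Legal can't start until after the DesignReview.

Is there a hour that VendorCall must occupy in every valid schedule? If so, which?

1pm

Downstream work caps VendorCall at 2pm.
So VendorCall is pinned to 1pm.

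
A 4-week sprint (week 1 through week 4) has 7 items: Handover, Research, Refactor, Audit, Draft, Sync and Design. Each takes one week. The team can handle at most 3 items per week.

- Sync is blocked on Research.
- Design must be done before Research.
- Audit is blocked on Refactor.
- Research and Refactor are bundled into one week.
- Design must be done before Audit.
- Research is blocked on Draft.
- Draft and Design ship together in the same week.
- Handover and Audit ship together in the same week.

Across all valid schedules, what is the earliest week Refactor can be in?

week 2

Refactor must be in the same week as Research, which can't be before week 2, so Refactor is at least week 2; downstream work caps Refactor at week 3.
Refactor at week 2 is achievable: Research -> week 2; Draft -> week 1; Handover -> week 3; Audit -> week 3; Refactor -> week 2; Sync -> week 3; Design -> week 1.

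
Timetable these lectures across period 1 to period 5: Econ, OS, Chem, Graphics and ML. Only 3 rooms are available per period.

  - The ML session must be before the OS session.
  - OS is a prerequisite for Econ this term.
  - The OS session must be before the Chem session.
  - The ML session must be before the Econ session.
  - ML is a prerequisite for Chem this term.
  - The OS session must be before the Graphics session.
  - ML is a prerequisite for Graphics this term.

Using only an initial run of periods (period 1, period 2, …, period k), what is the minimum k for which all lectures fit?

The precedence chain requires at least 3 distinct periods.
With at most 3 per period and 5 lectures, at least 2 periods are needed.
3 works (last occupied period: period 3): for example Chem -> period 3; ML -> period 1; Econ -> period 3; OS -> period 2; Graphics -> period 3.

3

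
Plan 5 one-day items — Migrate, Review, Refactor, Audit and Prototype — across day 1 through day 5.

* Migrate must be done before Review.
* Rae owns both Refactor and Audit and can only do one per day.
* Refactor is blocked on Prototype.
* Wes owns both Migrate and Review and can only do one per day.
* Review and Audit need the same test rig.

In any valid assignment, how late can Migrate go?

Downstream work caps Migrate at day 4.
Migrate at day 4 is achievable: Audit -> day 1, Migrate -> day 4, Review -> day 5, Refactor -> day 2, Prototype -> day 1.

day 4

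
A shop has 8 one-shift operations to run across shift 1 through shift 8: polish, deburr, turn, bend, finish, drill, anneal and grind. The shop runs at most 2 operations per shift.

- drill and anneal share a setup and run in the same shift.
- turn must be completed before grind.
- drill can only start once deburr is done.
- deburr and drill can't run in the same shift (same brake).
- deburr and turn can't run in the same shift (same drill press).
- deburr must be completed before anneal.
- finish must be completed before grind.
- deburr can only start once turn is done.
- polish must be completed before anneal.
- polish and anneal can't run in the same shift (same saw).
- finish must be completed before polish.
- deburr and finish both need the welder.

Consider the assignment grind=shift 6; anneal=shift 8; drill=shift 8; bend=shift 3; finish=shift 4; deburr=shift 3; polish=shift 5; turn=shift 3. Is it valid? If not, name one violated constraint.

No. The shop runs at most 2 operations per shift is not satisfied.

deburr and finish both need the welder — holds.
The shop runs at most 2 operations per shift — violated.
deburr must be completed before anneal — holds.
deburr can only start once turn is done — violated.
turn must be completed before grind — holds.
polish must be completed before anneal — holds.
polish and anneal can't run in the same shift (same saw) — holds.
drill can only start once deburr is done — holds.
deburr and drill can't run in the same shift (same brake) — holds.
finish must be completed before grind — holds.
drill and anneal share a setup and run in the same shift — holds.
deburr and turn can't run in the same shift (same drill press) — violated.
finish must be completed before polish — holds.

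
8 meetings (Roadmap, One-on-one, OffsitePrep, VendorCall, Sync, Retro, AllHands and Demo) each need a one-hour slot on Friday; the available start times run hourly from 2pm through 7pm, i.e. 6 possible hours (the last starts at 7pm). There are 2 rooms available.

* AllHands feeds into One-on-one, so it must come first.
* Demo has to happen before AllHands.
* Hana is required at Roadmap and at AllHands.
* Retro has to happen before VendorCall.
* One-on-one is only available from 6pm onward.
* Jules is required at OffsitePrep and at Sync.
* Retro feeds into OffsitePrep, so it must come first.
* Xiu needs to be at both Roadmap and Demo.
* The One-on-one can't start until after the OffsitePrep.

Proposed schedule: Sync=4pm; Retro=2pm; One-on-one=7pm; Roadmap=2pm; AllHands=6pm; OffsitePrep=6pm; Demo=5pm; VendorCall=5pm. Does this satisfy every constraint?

One-on-one is only available from 6pm onward — holds.
Jules is required at OffsitePrep and at Sync — holds.
There are 2 rooms available — holds.
Xiu needs to be at both Roadmap and Demo — holds.
Retro has to happen before VendorCall — holds.
AllHands feeds into One-on-one, so it must come first — holds.
Retro feeds into OffsitePrep, so it must come first — holds.
The One-on-one can't start until after the OffsitePrep — holds.
Demo has to happen before AllHands — holds.
Hana is required at Roadmap and at AllHands — holds.

Yes, all constraints hold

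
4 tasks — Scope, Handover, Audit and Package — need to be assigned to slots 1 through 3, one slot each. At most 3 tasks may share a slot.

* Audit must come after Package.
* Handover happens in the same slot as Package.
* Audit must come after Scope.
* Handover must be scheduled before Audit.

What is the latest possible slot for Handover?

Downstream work caps Handover at 2.
Handover at 2 is achievable: Package in 2, Handover in 2, Scope in 1, Audit in 3.

2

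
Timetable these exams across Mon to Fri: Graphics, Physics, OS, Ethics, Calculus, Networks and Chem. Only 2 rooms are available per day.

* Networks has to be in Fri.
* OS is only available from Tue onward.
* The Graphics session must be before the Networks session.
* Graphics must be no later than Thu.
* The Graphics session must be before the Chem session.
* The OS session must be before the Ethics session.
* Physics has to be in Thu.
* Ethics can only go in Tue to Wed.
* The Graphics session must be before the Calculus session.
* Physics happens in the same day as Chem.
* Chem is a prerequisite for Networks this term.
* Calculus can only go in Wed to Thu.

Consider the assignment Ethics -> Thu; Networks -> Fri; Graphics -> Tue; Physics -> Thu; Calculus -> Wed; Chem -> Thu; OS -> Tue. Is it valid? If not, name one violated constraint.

No. Ethics can only go in Tue to Wed is not satisfied.

Physics happens in the same day as Chem — holds.
Networks has to be in Fri — holds.
Ethics can only go in Tue to Wed — violated.
Graphics must be no later than Thu — holds.
Chem is a prerequisite for Networks this term — holds.
The Graphics session must be before the Chem session — holds.
Calculus can only go in Wed to Thu — holds.
Only 2 rooms are available per day — violated.
OS is only available from Tue onward — holds.
The OS session must be before the Ethics session — holds.
The Graphics session must be before the Calculus session — holds.
Physics has to be in Thu — holds.
The Graphics session must be before the Networks session — holds.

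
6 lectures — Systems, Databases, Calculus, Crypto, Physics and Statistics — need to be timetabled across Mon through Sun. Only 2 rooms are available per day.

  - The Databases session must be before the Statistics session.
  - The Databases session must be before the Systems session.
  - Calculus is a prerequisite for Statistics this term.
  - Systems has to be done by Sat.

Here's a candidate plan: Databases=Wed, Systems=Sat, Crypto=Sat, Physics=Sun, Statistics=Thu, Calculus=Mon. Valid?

Only 2 rooms are available per day — holds.
The Databases session must be before the Systems session — holds.
The Databases session must be before the Statistics session — holds.
Calculus is a prerequisite for Statistics this term — holds.
Systems has to be done by Sat — holds.

Yes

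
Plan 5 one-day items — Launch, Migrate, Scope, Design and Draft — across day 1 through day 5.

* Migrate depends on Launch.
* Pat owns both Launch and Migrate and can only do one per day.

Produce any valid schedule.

Draft=day 1, Scope=day 1, Migrate=day 2, Design=day 1, Launch=day 1

Checking: Launch(day 1) before Migrate(day 2); Launch(day 1) != Migrate(day 2).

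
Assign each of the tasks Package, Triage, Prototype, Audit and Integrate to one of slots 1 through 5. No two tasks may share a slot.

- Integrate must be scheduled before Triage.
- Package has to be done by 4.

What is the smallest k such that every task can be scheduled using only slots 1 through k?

The precedence chain requires at least 2 distinct slots.
With at most 1 per slot and 5 tasks, at least 5 slots are needed.
5 works (last occupied slot: 5): for example Prototype=4; Triage=3; Integrate=2; Audit=5; Package=1.

5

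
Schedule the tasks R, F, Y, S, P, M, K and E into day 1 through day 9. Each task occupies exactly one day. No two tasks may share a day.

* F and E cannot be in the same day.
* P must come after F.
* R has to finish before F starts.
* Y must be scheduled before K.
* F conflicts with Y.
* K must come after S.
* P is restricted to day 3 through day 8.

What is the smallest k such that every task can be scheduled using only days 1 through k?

The precedence chain requires at least 3 distinct days.
With at most 1 per day and 8 tasks, at least 8 days are needed.
8 works (last occupied day: day 8): for example K -> day 6; S -> day 5; P -> day 3; Y -> day 4; M -> day 7; R -> day 1; E -> day 8; F -> day 2.

8 days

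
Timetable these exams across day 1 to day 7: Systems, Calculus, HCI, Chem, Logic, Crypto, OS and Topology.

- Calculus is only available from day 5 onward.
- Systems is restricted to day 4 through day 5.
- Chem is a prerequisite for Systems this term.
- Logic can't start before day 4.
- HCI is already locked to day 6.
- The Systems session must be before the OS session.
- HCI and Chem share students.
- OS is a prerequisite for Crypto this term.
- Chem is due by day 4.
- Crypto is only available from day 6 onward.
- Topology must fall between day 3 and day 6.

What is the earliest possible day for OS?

day 5

Precedence pushes OS to at least day 5; downstream work caps OS at day 6.
OS at day 5 is achievable: OS in day 5, Logic in day 4, Chem in day 1, Systems in day 4, Topology in day 3, HCI in day 6, Calculus in day 5, Crypto in day 6.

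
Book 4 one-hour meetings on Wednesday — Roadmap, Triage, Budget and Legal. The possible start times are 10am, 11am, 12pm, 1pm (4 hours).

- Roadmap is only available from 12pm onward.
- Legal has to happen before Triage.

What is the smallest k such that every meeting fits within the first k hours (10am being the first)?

The precedence chain requires at least 2 distinct hours.
Roadmap can't be placed before 12pm — that is hour 3 counting from 10am — so the schedule must run through at least 3 hours.
3 works (last occupied hour: 12pm): for example Triage -> 11am, Budget -> 10am, Roadmap -> 12pm, Legal -> 10am.

3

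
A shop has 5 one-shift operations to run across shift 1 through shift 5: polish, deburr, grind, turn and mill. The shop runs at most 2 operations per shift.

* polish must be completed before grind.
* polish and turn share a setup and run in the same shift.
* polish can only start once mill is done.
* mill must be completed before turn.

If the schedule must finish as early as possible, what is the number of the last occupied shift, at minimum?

The precedence chain requires at least 3 distinct shifts.
With at most 2 per shift and 5 operations, at least 3 shifts are needed.
3 works (last occupied shift: shift 3): for example turn -> shift 2, grind -> shift 3, polish -> shift 2, mill -> shift 1, deburr -> shift 1.

3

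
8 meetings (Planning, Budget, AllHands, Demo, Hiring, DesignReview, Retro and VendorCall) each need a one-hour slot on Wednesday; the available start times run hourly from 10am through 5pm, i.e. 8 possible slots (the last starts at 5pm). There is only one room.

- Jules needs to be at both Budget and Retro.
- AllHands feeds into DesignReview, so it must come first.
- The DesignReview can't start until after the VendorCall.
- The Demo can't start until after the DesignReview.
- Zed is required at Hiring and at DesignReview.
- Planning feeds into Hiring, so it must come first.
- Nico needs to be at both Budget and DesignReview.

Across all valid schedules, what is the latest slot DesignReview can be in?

4pm

Precedence pushes DesignReview to at least 11am; downstream work caps DesignReview at 4pm.
DesignReview at 4pm is achievable: Planning=10am; DesignReview=4pm; Hiring=12pm; VendorCall=1pm; Retro=3pm; AllHands=11am; Demo=5pm; Budget=2pm.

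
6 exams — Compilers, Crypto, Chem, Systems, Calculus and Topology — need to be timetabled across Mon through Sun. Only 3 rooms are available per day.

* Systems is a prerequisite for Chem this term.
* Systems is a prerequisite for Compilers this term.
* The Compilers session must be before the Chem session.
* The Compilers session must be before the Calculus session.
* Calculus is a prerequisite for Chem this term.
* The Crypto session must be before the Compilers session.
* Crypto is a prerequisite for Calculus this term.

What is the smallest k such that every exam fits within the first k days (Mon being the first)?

The precedence chain requires at least 4 distinct days.
With at most 3 per day and 6 exams, at least 2 days are needed.
4 works (last occupied day: Thu): for example Calculus -> Wed; Compilers -> Tue; Topology -> Mon; Crypto -> Mon; Chem -> Thu; Systems -> Mon.

4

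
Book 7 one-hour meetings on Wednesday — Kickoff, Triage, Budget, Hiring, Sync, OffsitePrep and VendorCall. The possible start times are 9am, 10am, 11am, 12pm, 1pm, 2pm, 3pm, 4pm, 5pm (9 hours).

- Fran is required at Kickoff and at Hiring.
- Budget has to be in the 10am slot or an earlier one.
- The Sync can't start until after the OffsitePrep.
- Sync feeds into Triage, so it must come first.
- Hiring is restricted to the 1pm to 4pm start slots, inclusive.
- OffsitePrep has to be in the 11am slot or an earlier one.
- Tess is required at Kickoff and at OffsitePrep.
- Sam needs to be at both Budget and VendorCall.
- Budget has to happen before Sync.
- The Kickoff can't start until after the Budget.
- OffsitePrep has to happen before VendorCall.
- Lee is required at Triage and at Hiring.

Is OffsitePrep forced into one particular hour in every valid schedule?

OffsitePrep can be 9am (e.g. Kickoff in 10am, Budget in 9am, VendorCall in 10am, Hiring in 1pm, Sync in 10am, Triage in 11am, OffsitePrep in 9am) or 10am (e.g. Kickoff -> 11am, Sync -> 11am, Budget -> 9am, Triage -> 12pm, OffsitePrep -> 10am, VendorCall -> 11am, Hiring -> 1pm).

No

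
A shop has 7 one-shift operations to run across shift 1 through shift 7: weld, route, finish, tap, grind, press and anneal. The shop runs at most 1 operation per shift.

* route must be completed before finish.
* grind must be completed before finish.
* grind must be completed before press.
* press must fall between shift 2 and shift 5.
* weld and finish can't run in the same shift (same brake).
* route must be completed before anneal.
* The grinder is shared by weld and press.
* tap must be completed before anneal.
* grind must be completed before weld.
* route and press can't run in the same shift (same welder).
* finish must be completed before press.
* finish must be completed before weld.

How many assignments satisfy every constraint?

24

Splitting on weld: it can be shift 4 (2), shift 5 (2), shift 6 (10), shift 7 (10). Listing each branch's schedules as (route, finish, tap, grind, press, anneal) by shift number:
weld=shift 4: (1,3,6,2,5,7) (2,3,6,1,5,7) — 2.
weld=shift 5: (1,3,6,2,4,7) (2,3,6,1,4,7) — 2.
weld=shift 6: (1,3,4,2,5,7) (1,3,5,2,4,7) (1,4,2,3,5,7) (1,4,3,2,5,7) (2,3,4,1,5,7) (2,3,5,1,4,7) (2,4,1,3,5,7) (2,4,3,1,5,7) (3,4,1,2,5,7) (3,4,2,1,5,7) — 10.
weld=shift 7: (1,3,4,2,5,6) (1,3,5,2,4,6) (1,4,2,3,5,6) (1,4,3,2,5,6) (2,3,4,1,5,6) (2,3,5,1,4,6) (2,4,1,3,5,6) (2,4,3,1,5,6) (3,4,1,2,5,6) (3,4,2,1,5,6) — 10.
Summing: 2 + 2 + 10 + 10 = 24.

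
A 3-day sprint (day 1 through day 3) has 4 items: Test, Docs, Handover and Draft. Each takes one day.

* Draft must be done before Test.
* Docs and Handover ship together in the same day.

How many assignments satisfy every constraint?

9

Splitting on Test: it can be day 2 (3), day 3 (6). Listing each branch's schedules as (Docs, Handover, Draft) by day number:
Test=day 2: (1,1,1) (2,2,1) (3,3,1) — 3.
Test=day 3: (1,1,1) (1,1,2) (2,2,1) (2,2,2) (3,3,1) (3,3,2) — 6.
Summing: 3 + 6 = 9.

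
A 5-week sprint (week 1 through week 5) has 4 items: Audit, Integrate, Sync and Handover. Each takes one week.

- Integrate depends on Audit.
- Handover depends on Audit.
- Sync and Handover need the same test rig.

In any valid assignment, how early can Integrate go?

Precedence pushes Integrate to at least week 2.
Integrate at week 2 is achievable: Audit=week 1; Sync=week 1; Integrate=week 2; Handover=week 2.

week 2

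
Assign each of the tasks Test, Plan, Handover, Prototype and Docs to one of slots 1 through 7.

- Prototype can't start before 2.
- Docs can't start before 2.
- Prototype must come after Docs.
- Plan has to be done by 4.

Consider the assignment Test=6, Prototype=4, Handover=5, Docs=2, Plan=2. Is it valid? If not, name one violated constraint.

Plan has to be done by 4 — holds.
Prototype can't start before 2 — holds.
Prototype must come after Docs — holds.
Docs can't start before 2 — holds.

Yes, all constraints hold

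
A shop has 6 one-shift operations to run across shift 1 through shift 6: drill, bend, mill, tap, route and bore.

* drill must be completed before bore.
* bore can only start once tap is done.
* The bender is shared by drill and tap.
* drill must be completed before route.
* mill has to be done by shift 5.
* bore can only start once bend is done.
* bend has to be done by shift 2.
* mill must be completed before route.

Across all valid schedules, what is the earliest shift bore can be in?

Precedence pushes bore to at least shift 2.
bore at shift 3 is achievable: drill in shift 1; bore in shift 3; bend in shift 1; route in shift 2; mill in shift 1; tap in shift 2.
Nothing earlier works — the conflict constraints rule out every shift before shift 3.

shift 3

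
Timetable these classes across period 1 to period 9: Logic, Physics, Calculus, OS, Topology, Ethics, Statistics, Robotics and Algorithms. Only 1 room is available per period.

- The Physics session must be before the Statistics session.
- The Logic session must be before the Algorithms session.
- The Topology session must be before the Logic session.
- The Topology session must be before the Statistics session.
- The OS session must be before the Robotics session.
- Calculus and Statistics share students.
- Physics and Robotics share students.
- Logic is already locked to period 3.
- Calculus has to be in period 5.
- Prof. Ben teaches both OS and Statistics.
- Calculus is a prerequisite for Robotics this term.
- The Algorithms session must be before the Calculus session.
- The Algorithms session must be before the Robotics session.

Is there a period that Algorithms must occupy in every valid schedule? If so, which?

Logic is fixed at period 3 and must come before Algorithms, so Algorithms is at least period 4.
Calculus is fixed at period 5 and must come after Algorithms, so Algorithms is at most period 4.
So Algorithms must be period 4.

period 4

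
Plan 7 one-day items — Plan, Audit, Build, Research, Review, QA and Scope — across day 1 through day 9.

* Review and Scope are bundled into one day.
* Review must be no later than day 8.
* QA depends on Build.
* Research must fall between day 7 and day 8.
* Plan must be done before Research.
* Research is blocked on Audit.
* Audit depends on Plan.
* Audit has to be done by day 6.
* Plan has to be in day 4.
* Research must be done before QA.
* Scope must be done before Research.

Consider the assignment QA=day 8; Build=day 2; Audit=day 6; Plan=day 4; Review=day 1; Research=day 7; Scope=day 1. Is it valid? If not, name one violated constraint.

Yes, all constraints hold

Research must be done before QA — holds.
Research must fall between day 7 and day 8 — holds.
Research is blocked on Audit — holds.
Audit depends on Plan — holds.
Plan must be done before Research — holds.
Audit has to be done by day 6 — holds.
Plan has to be in day 4 — holds.
QA depends on Build — holds.
Review must be no later than day 8 — holds.
Scope must be done before Research — holds.
Review and Scope are bundled into one day — holds.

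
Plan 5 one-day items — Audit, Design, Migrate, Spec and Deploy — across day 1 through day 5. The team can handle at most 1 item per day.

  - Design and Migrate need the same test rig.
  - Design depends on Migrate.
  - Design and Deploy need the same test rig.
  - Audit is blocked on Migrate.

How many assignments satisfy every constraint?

Splitting on Audit: it can be day 2 (6), day 3 (10), day 4 (12), day 5 (12). Listing each branch's schedules as (Design, Migrate, Spec, Deploy) by day number:
Audit=day 2: (3,1,4,5) (3,1,5,4) (4,1,3,5) (4,1,5,3) (5,1,3,4) (5,1,4,3) — 6.
Audit=day 3: (2,1,4,5) (2,1,5,4) (4,1,2,5) (4,1,5,2) (4,2,1,5) (4,2,5,1) (5,1,2,4) (5,1,4,2) (5,2,1,4) (5,2,4,1) — 10.
Audit=day 4: (2,1,3,5) (2,1,5,3) (3,1,2,5) (3,1,5,2) (3,2,1,5) (3,2,5,1) (5,1,2,3) (5,1,3,2) (5,2,1,3) (5,2,3,1) (5,3,1,2) (5,3,2,1) — 12.
Audit=day 5: (2,1,3,4) (2,1,4,3) (3,1,2,4) (3,1,4,2) (3,2,1,4) (3,2,4,1) (4,1,2,3) (4,1,3,2) (4,2,1,3) (4,2,3,1) (4,3,1,2) (4,3,2,1) — 12.
Summing: 6 + 10 + 12 + 12 = 40.

40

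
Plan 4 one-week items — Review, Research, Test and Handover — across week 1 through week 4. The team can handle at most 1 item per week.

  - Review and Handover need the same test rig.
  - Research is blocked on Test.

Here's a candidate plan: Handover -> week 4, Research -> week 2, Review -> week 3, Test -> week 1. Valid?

Valid

Review and Handover need the same test rig — holds.
The team can handle at most 1 item per week — holds.
Research is blocked on Test — holds.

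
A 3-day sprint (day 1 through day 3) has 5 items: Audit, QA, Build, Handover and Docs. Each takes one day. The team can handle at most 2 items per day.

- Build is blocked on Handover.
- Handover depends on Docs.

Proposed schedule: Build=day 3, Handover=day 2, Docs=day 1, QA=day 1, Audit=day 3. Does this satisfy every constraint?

Yes

Handover depends on Docs — holds.
The team can handle at most 2 items per day — holds.
Build is blocked on Handover — holds.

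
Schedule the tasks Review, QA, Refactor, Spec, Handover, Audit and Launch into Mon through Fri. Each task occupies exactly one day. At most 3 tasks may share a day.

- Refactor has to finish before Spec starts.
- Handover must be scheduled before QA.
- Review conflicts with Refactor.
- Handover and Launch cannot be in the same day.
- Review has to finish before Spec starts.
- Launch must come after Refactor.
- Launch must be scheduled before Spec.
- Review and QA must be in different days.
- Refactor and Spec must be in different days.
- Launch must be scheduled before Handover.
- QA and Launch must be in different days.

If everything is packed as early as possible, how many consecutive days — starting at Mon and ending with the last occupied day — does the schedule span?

4 days

The precedence chain requires at least 4 distinct days.
With at most 3 per day and 7 tasks, at least 3 days are needed.
4 works (last occupied day: Thu): for example Launch in Tue, Audit in Mon, Review in Tue, Refactor in Mon, Spec in Wed, Handover in Wed, QA in Thu.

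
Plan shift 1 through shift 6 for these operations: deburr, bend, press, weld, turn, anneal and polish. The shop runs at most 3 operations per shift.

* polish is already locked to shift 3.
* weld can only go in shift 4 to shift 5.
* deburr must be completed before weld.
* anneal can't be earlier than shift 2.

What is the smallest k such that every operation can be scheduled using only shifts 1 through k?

The precedence chain requires at least 2 distinct shifts.
With at most 3 per shift and 7 operations, at least 3 shifts are needed.
weld can't be placed before shift 4, so the schedule must run through at least shift 4.
4 works (last occupied shift: shift 4): for example anneal in shift 2; press in shift 1; turn in shift 2; bend in shift 1; weld in shift 4; deburr in shift 1; polish in shift 3.

4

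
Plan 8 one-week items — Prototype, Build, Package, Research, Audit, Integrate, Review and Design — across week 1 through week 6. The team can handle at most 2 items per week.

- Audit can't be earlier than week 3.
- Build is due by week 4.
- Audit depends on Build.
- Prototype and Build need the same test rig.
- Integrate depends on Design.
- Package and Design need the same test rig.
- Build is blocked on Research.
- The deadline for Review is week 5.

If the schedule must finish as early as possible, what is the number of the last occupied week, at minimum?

The precedence chain requires at least 3 distinct weeks.
With at most 2 per week and 8 work items, at least 4 weeks are needed.
4 works (last occupied week: week 4): for example Research in week 1; Build in week 2; Prototype in week 3; Integrate in week 2; Package in week 4; Design in week 1; Audit in week 3; Review in week 4.

4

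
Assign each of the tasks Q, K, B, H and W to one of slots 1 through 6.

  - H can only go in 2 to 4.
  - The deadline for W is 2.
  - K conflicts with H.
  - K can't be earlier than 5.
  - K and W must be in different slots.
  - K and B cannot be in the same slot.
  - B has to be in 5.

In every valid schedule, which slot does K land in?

6

K's window is 5–6.
B is fixed at 5, and K can't share a slot with B.
So K must be 6.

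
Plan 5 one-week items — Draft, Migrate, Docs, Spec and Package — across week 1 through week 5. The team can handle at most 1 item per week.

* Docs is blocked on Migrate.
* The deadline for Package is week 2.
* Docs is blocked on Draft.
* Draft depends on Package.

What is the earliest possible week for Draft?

Precedence pushes Draft to at least week 2; downstream work caps Draft at week 4.
Draft at week 2 is achievable: Migrate -> week 3, Docs -> week 4, Spec -> week 5, Package -> week 1, Draft -> week 2.

week 2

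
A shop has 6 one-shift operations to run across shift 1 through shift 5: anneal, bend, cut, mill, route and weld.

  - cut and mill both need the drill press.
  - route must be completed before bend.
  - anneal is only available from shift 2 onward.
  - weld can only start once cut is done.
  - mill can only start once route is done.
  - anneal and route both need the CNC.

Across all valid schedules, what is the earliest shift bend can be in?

Precedence pushes bend to at least shift 2.
bend at shift 2 is achievable: cut -> shift 1, route -> shift 1, bend -> shift 2, anneal -> shift 2, weld -> shift 2, mill -> shift 2.

shift 2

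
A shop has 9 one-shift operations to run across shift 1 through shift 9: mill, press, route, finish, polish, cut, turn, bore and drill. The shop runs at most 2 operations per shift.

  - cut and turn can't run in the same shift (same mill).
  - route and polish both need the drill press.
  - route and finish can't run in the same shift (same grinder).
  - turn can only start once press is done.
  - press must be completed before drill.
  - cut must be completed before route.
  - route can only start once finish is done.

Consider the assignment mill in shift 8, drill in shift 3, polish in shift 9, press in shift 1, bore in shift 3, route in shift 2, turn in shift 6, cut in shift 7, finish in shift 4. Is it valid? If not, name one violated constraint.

press must be completed before drill — holds.
route and polish both need the drill press — holds.
route and finish can't run in the same shift (same grinder) — holds.
cut must be completed before route — violated.
route can only start once finish is done — violated.
turn can only start once press is done — holds.
The shop runs at most 2 operations per shift — holds.
cut and turn can't run in the same shift (same mill) — holds.

Invalid. cut must be completed before route.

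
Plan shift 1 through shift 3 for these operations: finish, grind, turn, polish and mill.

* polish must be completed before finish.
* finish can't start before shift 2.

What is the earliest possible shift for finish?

shift 2

Finish is available from shift 2.
finish at shift 2 is achievable: mill=shift 1; grind=shift 1; polish=shift 1; turn=shift 1; finish=shift 2.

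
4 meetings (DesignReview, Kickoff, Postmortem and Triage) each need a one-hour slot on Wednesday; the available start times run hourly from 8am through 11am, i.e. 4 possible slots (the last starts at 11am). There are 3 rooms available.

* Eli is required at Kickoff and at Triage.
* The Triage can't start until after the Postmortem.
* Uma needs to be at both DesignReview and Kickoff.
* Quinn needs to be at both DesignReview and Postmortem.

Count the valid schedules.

Splitting on DesignReview: it can be 8am (6), 9am (9), 10am (12), 11am (15). Listing each branch's schedules as (Kickoff, Postmortem, Triage):
DesignReview=8am: (9am,9am,10am) (9am,9am,11am) (9am,10am,11am) (10am,9am,11am) (10am,10am,11am) (11am,9am,10am) — 6.
DesignReview=9am: (8am,8am,9am) (8am,8am,10am) (8am,8am,11am) (8am,10am,11am) (10am,8am,9am) (10am,8am,11am) (10am,10am,11am) (11am,8am,9am) (11am,8am,10am) — 9.
DesignReview=10am: (8am,8am,9am) (8am,8am,10am) (8am,8am,11am) (8am,9am,10am) (8am,9am,11am) (9am,8am,10am) (9am,8am,11am) (9am,9am,10am) (9am,9am,11am) (11am,8am,9am) (11am,8am,10am) (11am,9am,10am) — 12.
DesignReview=11am: (8am,8am,9am) (8am,8am,10am) (8am,8am,11am) (8am,9am,10am) (8am,9am,11am) (8am,10am,11am) (9am,8am,10am) (9am,8am,11am) (9am,9am,10am) (9am,9am,11am) (9am,10am,11am) (10am,8am,9am) (10am,8am,11am) (10am,9am,11am) (10am,10am,11am) — 15.
Summing: 6 + 9 + 12 + 15 = 42.

42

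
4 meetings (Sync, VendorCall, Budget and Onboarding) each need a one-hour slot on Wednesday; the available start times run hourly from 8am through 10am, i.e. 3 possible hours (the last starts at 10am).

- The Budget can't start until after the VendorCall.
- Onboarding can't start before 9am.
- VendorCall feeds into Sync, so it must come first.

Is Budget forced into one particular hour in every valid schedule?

Budget can be 9am (e.g. Onboarding=9am, VendorCall=8am, Sync=9am, Budget=9am) or 10am (e.g. Budget=10am; VendorCall=8am; Sync=9am; Onboarding=9am).

No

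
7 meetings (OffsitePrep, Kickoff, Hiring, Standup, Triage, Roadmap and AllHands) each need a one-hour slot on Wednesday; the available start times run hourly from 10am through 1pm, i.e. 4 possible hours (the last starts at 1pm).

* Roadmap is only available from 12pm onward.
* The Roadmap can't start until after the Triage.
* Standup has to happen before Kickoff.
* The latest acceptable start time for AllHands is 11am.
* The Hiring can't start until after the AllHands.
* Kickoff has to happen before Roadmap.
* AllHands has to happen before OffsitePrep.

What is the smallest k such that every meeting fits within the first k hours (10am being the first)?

3

The precedence chain requires at least 3 distinct hours.
3 works (last occupied hour: 12pm): for example OffsitePrep in 11am, Roadmap in 12pm, Hiring in 11am, Standup in 10am, AllHands in 10am, Triage in 10am, Kickoff in 11am.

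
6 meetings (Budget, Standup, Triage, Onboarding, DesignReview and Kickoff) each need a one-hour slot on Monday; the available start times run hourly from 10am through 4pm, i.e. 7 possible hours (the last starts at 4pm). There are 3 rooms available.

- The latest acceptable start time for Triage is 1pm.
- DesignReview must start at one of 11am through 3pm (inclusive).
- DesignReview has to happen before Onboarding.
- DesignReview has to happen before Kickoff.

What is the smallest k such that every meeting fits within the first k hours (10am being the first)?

The precedence chain requires at least 2 distinct hours.
With at most 3 per hour and 6 meetings, at least 2 hours are needed.
Propagating the time windows through the other constraints, Onboarding can't land before 12pm — that is hour 3 counting from 10am — so the schedule must run through at least 3 hours.
3 works (last occupied hour: 12pm): for example DesignReview -> 11am; Triage -> 10am; Standup -> 10am; Budget -> 10am; Onboarding -> 12pm; Kickoff -> 12pm.

3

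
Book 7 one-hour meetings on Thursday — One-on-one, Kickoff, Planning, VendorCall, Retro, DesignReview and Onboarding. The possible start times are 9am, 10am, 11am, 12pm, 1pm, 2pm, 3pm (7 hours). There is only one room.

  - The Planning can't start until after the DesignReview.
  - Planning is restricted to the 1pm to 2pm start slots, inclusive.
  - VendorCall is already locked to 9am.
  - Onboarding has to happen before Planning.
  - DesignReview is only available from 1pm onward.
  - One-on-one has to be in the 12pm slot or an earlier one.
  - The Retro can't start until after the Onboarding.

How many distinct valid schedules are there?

Splitting on One-on-one: it can be 10am (3), 11am (3), 12pm (3). Listing each branch's schedules as (Kickoff, Planning, VendorCall, Retro, DesignReview, Onboarding):
One-on-one=10am: (11am,2pm,9am,3pm,1pm,12pm) (12pm,2pm,9am,3pm,1pm,11am) (3pm,2pm,9am,12pm,1pm,11am) — 3.
One-on-one=11am: (10am,2pm,9am,3pm,1pm,12pm) (12pm,2pm,9am,3pm,1pm,10am) (3pm,2pm,9am,12pm,1pm,10am) — 3.
One-on-one=12pm: (10am,2pm,9am,3pm,1pm,11am) (11am,2pm,9am,3pm,1pm,10am) (3pm,2pm,9am,11am,1pm,10am) — 3.
Summing: 3 + 3 + 3 = 9.

9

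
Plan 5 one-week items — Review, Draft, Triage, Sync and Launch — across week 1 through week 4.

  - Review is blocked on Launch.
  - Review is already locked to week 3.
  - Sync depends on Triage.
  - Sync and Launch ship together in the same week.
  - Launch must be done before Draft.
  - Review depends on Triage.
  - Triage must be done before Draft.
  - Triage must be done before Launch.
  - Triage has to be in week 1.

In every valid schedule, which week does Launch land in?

Triage is fixed at week 1 and must come before Launch, so Launch is at least week 2.
Review is fixed at week 3 and must come after Launch, so Launch is at most week 2.
So Launch must be week 2.

week 2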